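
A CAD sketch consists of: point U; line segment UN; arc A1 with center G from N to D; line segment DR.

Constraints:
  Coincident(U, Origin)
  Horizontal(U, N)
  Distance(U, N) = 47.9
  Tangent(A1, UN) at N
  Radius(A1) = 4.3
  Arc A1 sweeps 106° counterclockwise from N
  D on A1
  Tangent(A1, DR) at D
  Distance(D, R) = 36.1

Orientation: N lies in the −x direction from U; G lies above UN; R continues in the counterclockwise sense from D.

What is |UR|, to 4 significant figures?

67.09

U is at the origin; UN is horizontal with |UN| = 47.9 and N on the −x side, so N = (-47.90, 0.000). Since A1 is tangent to UN there, GN ⟂ UN, so G = N + (0, 4.3) = (-47.90, 4.300). On A1, N sits at bearing -90° from G; a 106° counterclockwise sweep puts D at bearing 16°, so D = G + 4.3·(cos 16°, sin 16°) = (-43.77, 5.485). The tangent condition forces GD to be normal to DR, so DR runs along (−sin 16°, cos 16°); with |DR| = 36.1, R = (-53.72, 40.19). Then |UR| = |R − U| = 67.09.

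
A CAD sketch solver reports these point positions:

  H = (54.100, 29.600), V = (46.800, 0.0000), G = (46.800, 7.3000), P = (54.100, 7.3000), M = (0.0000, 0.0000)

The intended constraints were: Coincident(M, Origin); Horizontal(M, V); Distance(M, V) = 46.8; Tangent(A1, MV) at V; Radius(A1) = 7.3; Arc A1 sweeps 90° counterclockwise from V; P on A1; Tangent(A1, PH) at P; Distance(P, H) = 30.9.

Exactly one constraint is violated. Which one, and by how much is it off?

Distance(P, H) = 30.9 — off by 8.60.

M = (0.00, 0.00) ✓; M.y = 0.00, V.y = 0.00 ✓; |MV| = 46.80 ✓; ∠(GV, VM) = 90.00° ✓; |GV| = 7.300 ✓; bearing(G→P) − bearing(G→V) = 90.00° ✓; |GP| = 7.300 ✓; ∠(GP, PH) = 90.00° ✓; |PH| = 22.30 ✗.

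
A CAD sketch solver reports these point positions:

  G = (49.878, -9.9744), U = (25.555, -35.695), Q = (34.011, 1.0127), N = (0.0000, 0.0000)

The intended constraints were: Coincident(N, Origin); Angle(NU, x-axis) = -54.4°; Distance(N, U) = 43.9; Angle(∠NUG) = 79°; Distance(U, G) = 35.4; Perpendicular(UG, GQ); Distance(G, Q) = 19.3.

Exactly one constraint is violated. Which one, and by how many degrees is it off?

Perpendicular(UG, GQ) — off by 8.70°.

N = (0.00, 0.00) ✓; NU at -54.40° ✓; |NU| = 43.90 ✓; ∠NUG = 79.00° ✓; |UG| = 35.40 ✓; ∠(UG, GQ) = 98.70° ✗; |GQ| = 19.30 ✓.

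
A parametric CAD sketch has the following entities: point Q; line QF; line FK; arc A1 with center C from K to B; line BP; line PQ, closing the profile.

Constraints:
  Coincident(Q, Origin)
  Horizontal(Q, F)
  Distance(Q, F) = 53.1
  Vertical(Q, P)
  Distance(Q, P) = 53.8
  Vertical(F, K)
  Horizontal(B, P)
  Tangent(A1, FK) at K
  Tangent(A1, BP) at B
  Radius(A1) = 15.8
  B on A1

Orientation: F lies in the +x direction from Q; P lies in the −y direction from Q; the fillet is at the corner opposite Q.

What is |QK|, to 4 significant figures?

65.30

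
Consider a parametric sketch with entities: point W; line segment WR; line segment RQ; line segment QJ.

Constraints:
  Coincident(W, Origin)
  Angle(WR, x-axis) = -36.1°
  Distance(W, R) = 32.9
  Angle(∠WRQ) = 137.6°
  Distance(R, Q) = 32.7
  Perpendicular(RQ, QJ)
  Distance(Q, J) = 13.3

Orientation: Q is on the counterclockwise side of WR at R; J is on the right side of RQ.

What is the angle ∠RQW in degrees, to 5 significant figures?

21.268°

W is at the origin; WR runs at -36.1° with length 32.9, so R = 32.9·(cos -36.1°, sin -36.1°) = (26.583, -19.385). ∠WRQ = 137.6°, so RQ runs at -36.1° + (180° − 137.6°) = 6.3000° from the x-axis; with |RQ| = 32.7, Q = R + 32.7·(cos 6.3000°, sin 6.3000°) = (59.085, -15.796). Then cos ∠RQW = QR·QW / (|QR||QW|), giving 21.268°.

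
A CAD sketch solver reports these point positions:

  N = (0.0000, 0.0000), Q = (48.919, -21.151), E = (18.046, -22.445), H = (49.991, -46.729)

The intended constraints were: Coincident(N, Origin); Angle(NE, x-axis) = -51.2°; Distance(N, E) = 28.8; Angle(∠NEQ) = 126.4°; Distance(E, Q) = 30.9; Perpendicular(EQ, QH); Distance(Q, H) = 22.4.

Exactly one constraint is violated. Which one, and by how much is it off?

Distance(Q, H) = 22.4 — off by 3.20.

N = (0.00, 0.00) ✓; NE at -51.20° ✓; |NE| = 28.80 ✓; ∠NEQ = 126.4° ✓; |EQ| = 30.90 ✓; ∠(EQ, QH) = 90.00° ✓; |QH| = 25.60 ✗.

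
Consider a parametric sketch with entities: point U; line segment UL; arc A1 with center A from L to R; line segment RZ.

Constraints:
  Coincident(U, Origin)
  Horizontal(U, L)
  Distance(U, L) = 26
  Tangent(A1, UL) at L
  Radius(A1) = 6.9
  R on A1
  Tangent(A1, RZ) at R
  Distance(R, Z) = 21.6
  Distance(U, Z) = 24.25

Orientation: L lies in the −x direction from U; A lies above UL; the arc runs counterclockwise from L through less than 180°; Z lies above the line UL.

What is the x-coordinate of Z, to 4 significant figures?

-9.405

U is at the origin; U and L share the same y with |UL| = 26.0 and L on the −x side, so L = (-26.00, 0.000). Tangency of A1 to UL means the radius AL is perpendicular to UL, so A = L + (0, 6.9) = (-26.00, 6.900). Since AR ⟂ RZ (tangency), |AZ| = √(6.9² + 21.6²) = 22.68 regardless of where R sits on A1. So Z lies on both circle(U, 24.25) and circle(A, 22.68); the above-UL intersection is Z = (-9.405, 22.35). R is the foot of the tangent from Z: R = (-19.98, 3.520).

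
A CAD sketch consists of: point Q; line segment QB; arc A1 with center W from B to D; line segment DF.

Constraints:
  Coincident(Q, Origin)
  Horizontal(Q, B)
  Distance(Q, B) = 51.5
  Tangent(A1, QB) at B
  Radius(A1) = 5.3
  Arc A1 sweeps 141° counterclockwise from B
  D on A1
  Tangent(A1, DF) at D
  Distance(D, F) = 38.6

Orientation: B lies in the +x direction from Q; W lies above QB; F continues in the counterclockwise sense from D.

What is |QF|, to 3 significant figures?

41.9

Q is at the origin; QB is horizontal with |QB| = 51.5 and B on the +x side, so B = (51.5, 0.00). Since A1 is tangent to QB there, WB ⟂ QB, so W = B + (0, 5.3) = (51.5, 5.30). On A1, B sits at bearing -90° from W; a 141° counterclockwise sweep puts D at bearing 51°, so D = W + 5.3·(cos 51°, sin 51°) = (54.8, 9.42). The tangent condition forces WD to be normal to DF, so DF runs along (−sin 51°, cos 51°); with |DF| = 38.6, F = (24.8, 33.7). Then |QF| = |F − Q| = 41.9.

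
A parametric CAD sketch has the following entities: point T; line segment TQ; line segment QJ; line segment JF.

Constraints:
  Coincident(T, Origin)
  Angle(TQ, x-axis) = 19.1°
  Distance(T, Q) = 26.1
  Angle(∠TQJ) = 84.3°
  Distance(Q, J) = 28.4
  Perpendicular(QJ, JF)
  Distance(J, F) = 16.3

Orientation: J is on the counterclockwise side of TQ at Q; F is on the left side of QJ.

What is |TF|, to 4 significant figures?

27.56

T is at the origin; TQ runs at 19.1° with length 26.1, so Q = 26.1·(cos 19.1°, sin 19.1°) = (24.66, 8.540). ∠TQJ = 84.3°, so QJ runs at 19.1° + (180° − 84.3°) = 114.8° from the x-axis; with |QJ| = 28.4, J = Q + 28.4·(cos 114.8°, sin 114.8°) = (12.75, 34.32). QJ ⟂ JF; with |JF| = 16.3 on the left of QJ, F = J + 16.3·(-0.9078, -0.4195) = (-2.046, 27.48). Then |TF| = |F − T| = 27.56.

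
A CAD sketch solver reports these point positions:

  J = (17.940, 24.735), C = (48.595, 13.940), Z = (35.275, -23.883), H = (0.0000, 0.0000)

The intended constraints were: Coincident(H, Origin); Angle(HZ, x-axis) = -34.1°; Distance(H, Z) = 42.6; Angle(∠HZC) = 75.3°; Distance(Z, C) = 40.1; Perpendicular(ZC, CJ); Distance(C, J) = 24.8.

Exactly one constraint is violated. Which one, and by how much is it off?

Distance(C, J) = 24.8 — off by 7.70.

H = (0.00, 0.00) ✓; HZ at -34.10° ✓; |HZ| = 42.60 ✓; ∠HZC = 75.30° ✓; |ZC| = 40.10 ✓; ∠(ZC, CJ) = 90.00° ✓; |CJ| = 32.50 ✗.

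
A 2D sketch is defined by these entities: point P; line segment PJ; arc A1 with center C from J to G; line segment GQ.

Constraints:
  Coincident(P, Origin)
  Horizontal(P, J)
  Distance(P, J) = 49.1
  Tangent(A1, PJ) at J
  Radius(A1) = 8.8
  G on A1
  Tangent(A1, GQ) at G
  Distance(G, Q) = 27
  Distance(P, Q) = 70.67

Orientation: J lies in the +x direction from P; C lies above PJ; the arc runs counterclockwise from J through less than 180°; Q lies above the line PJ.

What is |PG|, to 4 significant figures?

58.28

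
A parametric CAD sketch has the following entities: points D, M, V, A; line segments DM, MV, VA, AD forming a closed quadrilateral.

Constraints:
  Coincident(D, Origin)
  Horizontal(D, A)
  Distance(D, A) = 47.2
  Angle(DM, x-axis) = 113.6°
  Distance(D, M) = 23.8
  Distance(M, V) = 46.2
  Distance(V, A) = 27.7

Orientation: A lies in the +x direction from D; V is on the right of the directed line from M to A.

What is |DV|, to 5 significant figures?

25.106

D is at the origin; D and A share the same y with |DA| = 47.2 and A in +x, so A = (47.2, 0). DM runs at 113.6° with |DM| = 23.8, so M = (-9.5283, 21.809). V is determined by |MV| = 46.2 and |VA| = 27.7 together: it lies at the intersection of circle(M, 46.2) and circle(A, 27.7). With |MA| = 60.776, the foot of the radical line on MA is 41.636 from M and the perpendicular offset is √(46.2² − 41.636²) = 20.023. Taking the right-of-MA solution: V = (22.149, -11.821).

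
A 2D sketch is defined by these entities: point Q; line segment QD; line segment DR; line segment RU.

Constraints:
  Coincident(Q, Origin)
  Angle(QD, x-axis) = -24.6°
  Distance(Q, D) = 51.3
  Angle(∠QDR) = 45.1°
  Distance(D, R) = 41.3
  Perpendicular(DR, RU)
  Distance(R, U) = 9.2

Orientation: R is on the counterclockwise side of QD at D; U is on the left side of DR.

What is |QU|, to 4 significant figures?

27.61

Q is at the origin; QD runs at -24.6° with length 51.3, so D = 51.3·(cos -24.6°, sin -24.6°) = (46.64, -21.36). ∠QDR = 45.1°, so DR runs at -24.6° + (180° − 45.1°) = 110.3° from the x-axis; with |DR| = 41.3, R = D + 41.3·(cos 110.3°, sin 110.3°) = (32.32, 17.38). DR is perpendicular to RU; with |RU| = 9.2 on the left of DR, U = R + 9.2·(-0.9379, -0.3469) = (23.69, 14.19). Then |QU| = |U − Q| = 27.61.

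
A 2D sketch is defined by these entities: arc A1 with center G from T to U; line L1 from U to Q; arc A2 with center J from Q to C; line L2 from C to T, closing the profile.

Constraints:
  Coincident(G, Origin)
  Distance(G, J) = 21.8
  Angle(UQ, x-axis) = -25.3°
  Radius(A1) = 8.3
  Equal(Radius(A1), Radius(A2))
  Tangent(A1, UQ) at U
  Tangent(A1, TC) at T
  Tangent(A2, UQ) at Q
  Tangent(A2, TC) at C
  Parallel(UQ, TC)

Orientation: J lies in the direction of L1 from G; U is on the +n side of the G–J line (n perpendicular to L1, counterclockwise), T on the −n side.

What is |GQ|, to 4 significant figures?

23.33

The slot axis is L1's direction at -25.3°, so u = (cos -25.3°, sin -25.3°) = (0.9041, -0.4274) and n = (−sin -25.3°, cos -25.3°) = (0.4274, 0.9041). G is at the origin and J lies 21.8 along u from G, so J = 21.8·u = (19.71, -9.316). Tangency of A1 to both parallel lines with radius 8.3 puts U and T at G ± 8.3·n: U = (3.547, 7.504), T = (-3.547, -7.504). Equal radii place Q and C the same way about J: Q = J + 8.3·n = (23.26, -1.813), C = J − 8.3·n = (16.16, -16.82). Then |GQ| = |Q − G| = 23.33.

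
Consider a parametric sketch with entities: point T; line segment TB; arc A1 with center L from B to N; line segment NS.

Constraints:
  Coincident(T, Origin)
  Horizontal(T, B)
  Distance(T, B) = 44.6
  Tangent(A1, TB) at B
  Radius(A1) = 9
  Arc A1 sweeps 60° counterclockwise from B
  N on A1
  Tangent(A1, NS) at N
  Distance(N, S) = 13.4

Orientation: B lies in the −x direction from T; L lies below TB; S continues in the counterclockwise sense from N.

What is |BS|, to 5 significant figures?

21.667

T is at the origin; TB is horizontal with |TB| = 44.6 and B on the −x side, so B = (-44.600, 0.0000). Tangency of A1 to TB means the radius LB is perpendicular to TB, so L = B + (0, -9) = (-44.600, -9.0000). On A1, B sits at bearing 90° from L; a 60° counterclockwise sweep puts N at bearing 150°, so N = L + 9.0·(cos 150°, sin 150°) = (-52.394, -4.5000). A1 meets NS tangentially, so LN is at right angles to NS, so NS runs along (−sin 150°, cos 150°); with |NS| = 13.4, S = (-59.094, -16.105). Then |BS| = |S − B| = 21.667.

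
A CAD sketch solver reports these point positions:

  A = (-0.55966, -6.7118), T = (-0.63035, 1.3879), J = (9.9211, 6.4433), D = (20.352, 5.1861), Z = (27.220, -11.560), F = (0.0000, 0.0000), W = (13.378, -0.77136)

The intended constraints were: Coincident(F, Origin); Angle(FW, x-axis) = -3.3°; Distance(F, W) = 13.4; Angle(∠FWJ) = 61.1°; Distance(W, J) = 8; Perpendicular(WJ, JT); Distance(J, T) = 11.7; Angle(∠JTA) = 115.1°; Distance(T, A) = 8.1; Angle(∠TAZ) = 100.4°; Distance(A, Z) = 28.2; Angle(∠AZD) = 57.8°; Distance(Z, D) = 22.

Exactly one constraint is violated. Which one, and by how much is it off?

Distance(Z, D) = 22 — off by 3.90.

F = (0.00, 0.00) ✓; FW at -3.300° ✓; |FW| = 13.40 ✓; ∠FWJ = 61.10° ✓; |WJ| = 8.000 ✓; ∠(WJ, JT) = 90.00° ✓; |JT| = 11.70 ✓; ∠JTA = 115.1° ✓; |TA| = 8.100 ✓; ∠TAZ = 100.4° ✓; |AZ| = 28.20 ✓; ∠AZD = 57.80° ✓; |ZD| = 18.10 ✗.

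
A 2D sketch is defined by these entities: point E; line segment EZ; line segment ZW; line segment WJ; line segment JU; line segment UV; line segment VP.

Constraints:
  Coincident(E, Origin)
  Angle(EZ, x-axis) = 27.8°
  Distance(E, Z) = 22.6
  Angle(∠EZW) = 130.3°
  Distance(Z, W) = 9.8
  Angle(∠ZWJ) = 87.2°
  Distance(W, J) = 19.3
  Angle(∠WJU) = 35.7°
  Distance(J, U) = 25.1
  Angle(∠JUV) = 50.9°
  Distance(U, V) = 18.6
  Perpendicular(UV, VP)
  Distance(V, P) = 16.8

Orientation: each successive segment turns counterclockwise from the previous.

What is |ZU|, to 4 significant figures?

5.104

∠ZWJ = 87.2° gives WJ at 170.3° from the x-axis; with |WJ| = 19.3, J = (3.089, 23.36). ∠WJU = 35.7° gives JU at -45.40° from the x-axis; with |JU| = 25.1, U = (20.71, 5.488). Then |ZU| = |U − Z| = 5.104.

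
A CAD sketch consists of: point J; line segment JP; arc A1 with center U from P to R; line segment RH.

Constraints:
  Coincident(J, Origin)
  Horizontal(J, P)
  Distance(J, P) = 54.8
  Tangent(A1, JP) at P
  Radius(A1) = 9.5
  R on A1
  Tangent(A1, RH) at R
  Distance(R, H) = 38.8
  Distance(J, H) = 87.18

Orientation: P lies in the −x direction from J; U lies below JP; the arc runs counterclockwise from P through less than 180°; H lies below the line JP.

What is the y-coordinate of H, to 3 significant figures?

-43.7

J is at the origin; J and P share the same y with |JP| = 54.8 and P on the −x side, so P = (-54.8, 0.00). The tangent condition forces UP to be normal to JP, so U = P + (0, -9.5) = (-54.8, -9.50). Since UR ⟂ RH (tangency), |UH| = √(9.5² + 38.8²) = 39.9 regardless of where R sits on A1. So H lies on both circle(J, 87.18) and circle(U, 39.9); the below-JP intersection is H = (-75.4, -43.7). R is the foot of the tangent from H: R = (-63.9, -6.67).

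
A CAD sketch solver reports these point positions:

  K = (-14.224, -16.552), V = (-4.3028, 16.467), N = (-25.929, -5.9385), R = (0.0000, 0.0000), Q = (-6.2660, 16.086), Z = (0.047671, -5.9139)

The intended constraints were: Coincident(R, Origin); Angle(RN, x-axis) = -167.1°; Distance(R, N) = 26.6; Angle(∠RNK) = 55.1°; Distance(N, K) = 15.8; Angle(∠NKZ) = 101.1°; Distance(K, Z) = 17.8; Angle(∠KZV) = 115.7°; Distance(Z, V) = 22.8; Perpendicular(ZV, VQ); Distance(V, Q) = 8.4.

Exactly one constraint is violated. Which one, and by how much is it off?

Distance(V, Q) = 8.4 — off by 6.40.

R = (0.00, 0.00) ✓; RN at -167.1° ✓; |RN| = 26.60 ✓; ∠RNK = 55.10° ✓; |NK| = 15.80 ✓; ∠NKZ = 101.1° ✓; |KZ| = 17.80 ✓; ∠KZV = 115.7° ✓; |ZV| = 22.80 ✓; ∠(ZV, VQ) = 89.98° ✓; |VQ| = 2.000 ✗.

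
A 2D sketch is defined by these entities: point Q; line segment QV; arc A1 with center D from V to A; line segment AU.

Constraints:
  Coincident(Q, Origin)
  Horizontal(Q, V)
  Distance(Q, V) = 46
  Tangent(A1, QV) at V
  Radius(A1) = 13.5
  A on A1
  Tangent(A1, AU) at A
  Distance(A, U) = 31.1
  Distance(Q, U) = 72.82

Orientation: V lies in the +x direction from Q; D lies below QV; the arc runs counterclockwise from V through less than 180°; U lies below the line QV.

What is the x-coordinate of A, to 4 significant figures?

35.95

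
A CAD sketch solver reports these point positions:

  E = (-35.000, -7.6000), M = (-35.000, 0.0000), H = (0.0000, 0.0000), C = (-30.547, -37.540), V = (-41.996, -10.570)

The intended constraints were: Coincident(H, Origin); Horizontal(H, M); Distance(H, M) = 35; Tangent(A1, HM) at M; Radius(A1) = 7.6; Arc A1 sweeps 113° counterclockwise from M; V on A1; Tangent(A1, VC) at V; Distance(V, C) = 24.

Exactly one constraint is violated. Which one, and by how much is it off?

Distance(V, C) = 24 — off by 5.30.

H = (0.00, 0.00) ✓; H.y = 0.00, M.y = 0.00 ✓; |HM| = 35.00 ✓; ∠(EM, MH) = 90.00° ✓; |EM| = 7.600 ✓; bearing(E→V) − bearing(E→M) = 113.0° ✓; |EV| = 7.600 ✓; ∠(EV, VC) = 90.00° ✓; |VC| = 29.30 ✗.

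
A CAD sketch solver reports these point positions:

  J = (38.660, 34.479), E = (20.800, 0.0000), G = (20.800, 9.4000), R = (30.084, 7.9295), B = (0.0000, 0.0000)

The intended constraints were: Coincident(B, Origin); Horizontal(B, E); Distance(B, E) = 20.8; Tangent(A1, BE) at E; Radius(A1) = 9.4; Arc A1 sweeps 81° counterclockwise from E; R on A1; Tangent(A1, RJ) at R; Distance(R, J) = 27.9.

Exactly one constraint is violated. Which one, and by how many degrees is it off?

Tangent(A1, RJ) at R — off by 8.90°.

B = (0.00, 0.00) ✓; B.y = 0.00, E.y = 0.00 ✓; |BE| = 20.80 ✓; ∠(GE, EB) = 90.00° ✓; |GE| = 9.400 ✓; bearing(G→R) − bearing(G→E) = 81.00° ✓; |GR| = 9.400 ✓; ∠(GR, RJ) = 98.90° ✗; |RJ| = 27.90 ✓.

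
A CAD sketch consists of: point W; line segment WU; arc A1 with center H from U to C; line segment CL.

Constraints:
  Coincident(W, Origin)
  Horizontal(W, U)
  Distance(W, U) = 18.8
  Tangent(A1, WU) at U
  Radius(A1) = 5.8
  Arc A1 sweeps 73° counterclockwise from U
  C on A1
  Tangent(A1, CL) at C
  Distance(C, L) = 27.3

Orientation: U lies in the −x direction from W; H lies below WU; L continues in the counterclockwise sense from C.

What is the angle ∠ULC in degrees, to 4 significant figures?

7.122°

W is at the origin; W and U share the same y with |WU| = 18.8 and U on the −x side, so U = (-18.80, 0.000). Since A1 is tangent to WU there, HU ⟂ WU, so H = U + (0, -5.8) = (-18.80, -5.800). On A1, U sits at bearing 90° from H; a 73° counterclockwise sweep puts C at bearing 163°, so C = H + 5.8·(cos 163°, sin 163°) = (-24.35, -4.104). Tangency of A1 to CL means the radius HC is perpendicular to CL, so CL runs along (−sin 163°, cos 163°); with |CL| = 27.3, L = (-32.33, -30.21). Then cos ∠ULC = LU·LC / (|LU||LC|), giving 7.122°.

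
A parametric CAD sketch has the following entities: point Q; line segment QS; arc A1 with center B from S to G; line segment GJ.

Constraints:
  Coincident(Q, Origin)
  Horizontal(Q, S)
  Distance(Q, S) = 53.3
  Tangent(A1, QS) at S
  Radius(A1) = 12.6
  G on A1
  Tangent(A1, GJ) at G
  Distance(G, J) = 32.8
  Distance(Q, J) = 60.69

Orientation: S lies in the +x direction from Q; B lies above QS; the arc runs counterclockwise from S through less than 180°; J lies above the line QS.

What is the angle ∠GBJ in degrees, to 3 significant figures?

69.0°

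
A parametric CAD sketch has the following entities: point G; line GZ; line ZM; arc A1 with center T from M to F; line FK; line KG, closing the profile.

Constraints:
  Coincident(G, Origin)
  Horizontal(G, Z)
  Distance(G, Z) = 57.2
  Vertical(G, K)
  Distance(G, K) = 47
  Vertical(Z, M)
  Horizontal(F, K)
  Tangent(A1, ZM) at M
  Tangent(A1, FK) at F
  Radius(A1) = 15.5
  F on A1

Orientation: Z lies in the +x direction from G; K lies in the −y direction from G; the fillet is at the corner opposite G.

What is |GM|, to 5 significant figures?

65.300

The virtual corner opposite G is at (57.200, -47.000). Since A1 is tangent to ZM there, TM ⟂ ZM and the tangent condition forces TF to be normal to FK, with radius 15.5, so the center T sits 15.5 in from both sides at T = (41.700, -31.500). That places the tangent points at M = (57.200, -31.500) on ZM and F = (41.700, -47.000) on FK. Then |GM| = |M − G| = 65.300.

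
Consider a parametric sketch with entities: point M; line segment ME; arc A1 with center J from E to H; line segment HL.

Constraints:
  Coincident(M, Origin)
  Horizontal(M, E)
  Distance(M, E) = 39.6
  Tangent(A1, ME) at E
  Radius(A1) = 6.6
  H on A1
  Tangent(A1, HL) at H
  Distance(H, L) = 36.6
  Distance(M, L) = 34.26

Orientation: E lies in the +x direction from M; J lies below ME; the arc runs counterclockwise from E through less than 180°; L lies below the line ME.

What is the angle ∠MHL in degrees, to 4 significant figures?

57.59°

M is at the origin; ME is horizontal with |ME| = 39.6 and E on the +x side, so E = (39.60, 0.000). A1 meets ME tangentially, so JE is at right angles to ME, so J = E + (0, -6.6) = (39.60, -6.600). Since JH ⟂ HL (tangency), |JL| = √(6.6² + 36.6²) = 37.19 regardless of where H sits on A1. So L lies on both circle(M, 34.26) and circle(J, 37.19); the below-ME intersection is L = (12.38, -31.94). H is the foot of the tangent from L: H = (34.32, -2.645).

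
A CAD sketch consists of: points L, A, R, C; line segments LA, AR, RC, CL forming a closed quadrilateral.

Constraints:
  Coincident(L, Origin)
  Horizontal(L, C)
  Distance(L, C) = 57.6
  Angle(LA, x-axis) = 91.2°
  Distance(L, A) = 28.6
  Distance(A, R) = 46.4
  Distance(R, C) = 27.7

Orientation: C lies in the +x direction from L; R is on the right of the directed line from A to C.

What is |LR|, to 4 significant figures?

31.07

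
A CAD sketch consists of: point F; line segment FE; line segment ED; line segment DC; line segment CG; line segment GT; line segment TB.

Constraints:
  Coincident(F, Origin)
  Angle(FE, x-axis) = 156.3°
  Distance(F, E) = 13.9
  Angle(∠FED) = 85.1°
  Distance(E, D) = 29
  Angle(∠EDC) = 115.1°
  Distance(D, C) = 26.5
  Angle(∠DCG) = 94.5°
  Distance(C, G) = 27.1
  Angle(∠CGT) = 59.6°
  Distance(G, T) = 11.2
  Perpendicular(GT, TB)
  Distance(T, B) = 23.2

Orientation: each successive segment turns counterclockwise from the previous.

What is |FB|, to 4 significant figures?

40.86

∠CGT = 59.6° gives GT at 162.0° from the x-axis; with |GT| = 11.2, T = (6.635, -18.79). GT ⟂ TB, so TB runs at -108.0°; with |TB| = 23.2, B = (-0.5345, -40.85). Then |FB| = |B − F| = 40.86.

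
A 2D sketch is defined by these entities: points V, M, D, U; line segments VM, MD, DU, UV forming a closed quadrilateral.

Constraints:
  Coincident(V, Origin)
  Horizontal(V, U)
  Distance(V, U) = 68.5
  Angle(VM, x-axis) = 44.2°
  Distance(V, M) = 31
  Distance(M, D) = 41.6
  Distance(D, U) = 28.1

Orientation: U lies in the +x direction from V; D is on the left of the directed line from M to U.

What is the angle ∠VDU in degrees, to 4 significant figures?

76.93°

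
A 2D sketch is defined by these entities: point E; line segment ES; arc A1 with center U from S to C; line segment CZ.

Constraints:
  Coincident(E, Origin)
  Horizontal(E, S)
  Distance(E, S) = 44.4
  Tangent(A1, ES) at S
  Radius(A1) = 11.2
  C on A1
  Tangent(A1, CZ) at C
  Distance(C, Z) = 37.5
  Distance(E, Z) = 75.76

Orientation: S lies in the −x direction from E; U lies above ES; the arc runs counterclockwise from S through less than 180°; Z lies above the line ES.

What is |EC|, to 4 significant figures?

40.01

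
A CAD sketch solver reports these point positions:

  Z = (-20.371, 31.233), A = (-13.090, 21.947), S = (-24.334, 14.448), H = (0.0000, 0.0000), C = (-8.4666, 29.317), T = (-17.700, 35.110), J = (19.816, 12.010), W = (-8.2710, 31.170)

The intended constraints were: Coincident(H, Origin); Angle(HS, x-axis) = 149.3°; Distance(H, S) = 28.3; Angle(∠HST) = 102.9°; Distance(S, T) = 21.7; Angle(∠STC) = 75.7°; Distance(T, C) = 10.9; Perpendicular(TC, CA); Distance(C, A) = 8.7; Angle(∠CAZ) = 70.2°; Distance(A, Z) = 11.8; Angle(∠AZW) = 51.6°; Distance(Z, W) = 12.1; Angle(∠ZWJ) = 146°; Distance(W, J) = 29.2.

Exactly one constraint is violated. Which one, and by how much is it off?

Distance(W, J) = 29.2 — off by 4.80.

H = (0.00, 0.00) ✓; HS at 149.3° ✓; |HS| = 28.30 ✓; ∠HST = 102.9° ✓; |ST| = 21.70 ✓; ∠STC = 75.70° ✓; |TC| = 10.90 ✓; ∠(TC, CA) = 90.00° ✓; |CA| = 8.700 ✓; ∠CAZ = 70.20° ✓; |AZ| = 11.80 ✓; ∠AZW = 51.60° ✓; |ZW| = 12.10 ✓; ∠ZWJ = 146.0° ✓; |WJ| = 34.00 ✗.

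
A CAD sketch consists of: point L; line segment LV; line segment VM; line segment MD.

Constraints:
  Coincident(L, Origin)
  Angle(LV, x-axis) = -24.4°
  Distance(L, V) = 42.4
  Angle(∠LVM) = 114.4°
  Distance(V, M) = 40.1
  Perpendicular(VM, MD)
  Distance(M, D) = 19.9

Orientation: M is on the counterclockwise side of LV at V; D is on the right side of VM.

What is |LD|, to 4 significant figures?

82.12

L is at the origin; LV runs at -24.4° with length 42.4, so V = 42.4·(cos -24.4°, sin -24.4°) = (38.61, -17.52). ∠LVM = 114.4°, so VM runs at -24.4° + (180° − 114.4°) = 41.20° from the x-axis; with |VM| = 40.1, M = V + 40.1·(cos 41.20°, sin 41.20°) = (68.78, 8.898). VM is perpendicular to MD; with |MD| = 19.9 on the right of VM, D = M + 19.9·(0.6587, -0.7524) = (81.89, -6.075). Then |LD| = |D − L| = 82.12.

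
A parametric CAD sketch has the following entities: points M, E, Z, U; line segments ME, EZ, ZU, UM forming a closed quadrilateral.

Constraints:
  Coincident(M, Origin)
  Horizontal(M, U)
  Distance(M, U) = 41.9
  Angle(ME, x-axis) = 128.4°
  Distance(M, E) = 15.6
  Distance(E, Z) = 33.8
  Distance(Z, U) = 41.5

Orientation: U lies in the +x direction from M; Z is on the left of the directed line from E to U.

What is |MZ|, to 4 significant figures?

37.17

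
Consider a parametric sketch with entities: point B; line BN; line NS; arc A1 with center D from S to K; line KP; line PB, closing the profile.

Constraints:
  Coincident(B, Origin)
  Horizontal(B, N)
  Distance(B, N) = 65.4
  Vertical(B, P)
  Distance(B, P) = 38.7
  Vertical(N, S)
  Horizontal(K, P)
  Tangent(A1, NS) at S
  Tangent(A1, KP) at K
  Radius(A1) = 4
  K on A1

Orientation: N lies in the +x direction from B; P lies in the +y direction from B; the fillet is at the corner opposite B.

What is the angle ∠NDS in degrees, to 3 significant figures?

83.4°

The virtual corner opposite B is at (65.4, 38.7). Since A1 is tangent to NS there, DS ⟂ NS and A1 meets KP tangentially, so DK is at right angles to KP, with radius 4.0, so the center D sits 4.0 in from both sides at D = (61.4, 34.7). That places the tangent points at S = (65.4, 34.7) on NS and K = (61.4, 38.7) on KP. Then cos ∠NDS = DN·DS / (|DN||DS|), giving 83.4°.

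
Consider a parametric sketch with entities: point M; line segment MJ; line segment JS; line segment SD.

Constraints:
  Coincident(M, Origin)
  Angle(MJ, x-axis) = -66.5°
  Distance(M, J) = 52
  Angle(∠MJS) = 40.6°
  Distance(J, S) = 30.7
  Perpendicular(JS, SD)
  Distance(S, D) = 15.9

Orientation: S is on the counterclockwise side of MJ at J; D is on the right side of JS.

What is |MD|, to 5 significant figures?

50.510

M is at the origin; MJ runs at -66.5° with length 52.0, so J = 52.0·(cos -66.5°, sin -66.5°) = (20.735, -47.687). ∠MJS = 40.6°, so JS runs at -66.5° + (180° − 40.6°) = 72.900° from the x-axis; with |JS| = 30.7, S = J + 30.7·(cos 72.900°, sin 72.900°) = (29.762, -18.344). The perpendicularity gives SD at right angles to JS; with |SD| = 15.9 on the right of JS, D = S + 15.9·(0.95579, -0.29404) = (44.959, -23.020). Then |MD| = |D − M| = 50.510.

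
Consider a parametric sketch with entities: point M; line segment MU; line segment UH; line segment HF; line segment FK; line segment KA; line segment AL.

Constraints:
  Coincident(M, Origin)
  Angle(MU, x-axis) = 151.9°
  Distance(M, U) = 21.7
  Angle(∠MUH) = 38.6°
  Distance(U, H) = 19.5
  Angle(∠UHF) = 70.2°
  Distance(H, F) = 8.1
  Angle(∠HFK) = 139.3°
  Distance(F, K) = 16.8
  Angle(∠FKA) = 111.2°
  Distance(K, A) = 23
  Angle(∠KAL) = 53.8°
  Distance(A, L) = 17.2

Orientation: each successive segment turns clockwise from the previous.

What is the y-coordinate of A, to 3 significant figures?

6.06

M is at the origin; MU runs at 151.9° with length 21.7, so U = (-19.1, 10.2). ∠MUH = 38.6° gives UH at 10.5° from the x-axis; with |UH| = 19.5, H = (0.0313, 13.8). ∠UHF = 70.2° gives HF at -99.3° from the x-axis; with |HF| = 8.1, F = (-1.28, 5.78). ∠HFK = 139.3° gives FK at -140° from the x-axis; with |FK| = 16.8, K = (-14.1, -5.02). ∠FKA = 111.2° gives KA at 151° from the x-axis; with |KA| = 23.0, A = (-34.3, 6.06). So A.y = 6.06.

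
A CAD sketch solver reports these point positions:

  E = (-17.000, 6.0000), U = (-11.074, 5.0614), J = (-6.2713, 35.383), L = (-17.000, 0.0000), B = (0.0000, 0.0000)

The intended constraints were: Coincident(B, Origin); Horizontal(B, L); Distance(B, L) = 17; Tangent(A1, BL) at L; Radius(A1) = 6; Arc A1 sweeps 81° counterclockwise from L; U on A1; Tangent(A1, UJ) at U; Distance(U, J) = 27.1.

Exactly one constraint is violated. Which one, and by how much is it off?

Distance(U, J) = 27.1 — off by 3.60.

B = (0.00, 0.00) ✓; B.y = 0.00, L.y = 0.00 ✓; |BL| = 17.00 ✓; ∠(EL, LB) = 90.00° ✓; |EL| = 6.000 ✓; bearing(E→U) − bearing(E→L) = 81.00° ✓; |EU| = 6.000 ✓; ∠(EU, UJ) = 90.00° ✓; |UJ| = 30.70 ✗.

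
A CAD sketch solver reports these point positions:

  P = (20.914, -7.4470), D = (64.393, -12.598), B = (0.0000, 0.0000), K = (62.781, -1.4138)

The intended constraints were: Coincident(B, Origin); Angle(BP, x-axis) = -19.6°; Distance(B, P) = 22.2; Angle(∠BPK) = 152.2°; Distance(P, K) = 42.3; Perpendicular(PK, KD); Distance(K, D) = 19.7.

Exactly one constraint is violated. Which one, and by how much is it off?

Distance(K, D) = 19.7 — off by 8.40.

B = (0.00, 0.00) ✓; BP at -19.60° ✓; |BP| = 22.20 ✓; ∠BPK = 152.2° ✓; |PK| = 42.30 ✓; ∠(PK, KD) = 90.00° ✓; |KD| = 11.30 ✗.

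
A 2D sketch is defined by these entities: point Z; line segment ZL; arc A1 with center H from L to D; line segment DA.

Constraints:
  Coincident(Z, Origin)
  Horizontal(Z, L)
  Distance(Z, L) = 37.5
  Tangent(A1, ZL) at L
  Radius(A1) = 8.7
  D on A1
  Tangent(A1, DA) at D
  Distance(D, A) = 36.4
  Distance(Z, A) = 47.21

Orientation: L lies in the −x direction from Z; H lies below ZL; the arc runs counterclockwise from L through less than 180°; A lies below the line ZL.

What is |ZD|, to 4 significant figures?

46.44

Checks: |ZL| = 37.50 ✓; ∠(HL, LZ) = 90.00° ✓; |HL| = 8.700 ✓; |HD| = 8.700 ✓; ∠(HD, DA) = 90.00° ✓; |DA| = 36.40 ✓; |ZA| = 47.21 ✓.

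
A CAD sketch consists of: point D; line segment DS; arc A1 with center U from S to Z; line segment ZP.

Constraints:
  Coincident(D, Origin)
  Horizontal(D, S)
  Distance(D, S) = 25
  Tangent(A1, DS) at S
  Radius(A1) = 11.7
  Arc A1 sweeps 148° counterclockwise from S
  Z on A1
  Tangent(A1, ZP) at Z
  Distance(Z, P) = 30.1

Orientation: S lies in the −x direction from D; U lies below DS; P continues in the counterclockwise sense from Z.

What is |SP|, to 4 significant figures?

42.25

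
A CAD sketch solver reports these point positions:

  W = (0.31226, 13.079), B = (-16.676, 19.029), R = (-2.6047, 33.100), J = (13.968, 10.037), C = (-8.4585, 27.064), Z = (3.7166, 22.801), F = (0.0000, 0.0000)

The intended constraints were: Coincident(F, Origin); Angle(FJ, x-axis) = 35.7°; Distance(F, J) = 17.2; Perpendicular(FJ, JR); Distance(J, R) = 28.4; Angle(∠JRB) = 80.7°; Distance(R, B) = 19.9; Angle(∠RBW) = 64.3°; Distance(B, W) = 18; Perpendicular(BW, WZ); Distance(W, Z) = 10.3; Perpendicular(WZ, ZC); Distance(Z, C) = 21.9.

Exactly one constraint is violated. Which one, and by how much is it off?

Distance(Z, C) = 21.9 — off by 9.00.

F = (0.00, 0.00) ✓; FJ at 35.70° ✓; |FJ| = 17.20 ✓; ∠(FJ, JR) = 90.00° ✓; |JR| = 28.40 ✓; ∠JRB = 80.70° ✓; |RB| = 19.90 ✓; ∠RBW = 64.30° ✓; |BW| = 18.00 ✓; ∠(BW, WZ) = 90.00° ✓; |WZ| = 10.30 ✓; ∠(WZ, ZC) = 90.00° ✓; |ZC| = 12.90 ✗.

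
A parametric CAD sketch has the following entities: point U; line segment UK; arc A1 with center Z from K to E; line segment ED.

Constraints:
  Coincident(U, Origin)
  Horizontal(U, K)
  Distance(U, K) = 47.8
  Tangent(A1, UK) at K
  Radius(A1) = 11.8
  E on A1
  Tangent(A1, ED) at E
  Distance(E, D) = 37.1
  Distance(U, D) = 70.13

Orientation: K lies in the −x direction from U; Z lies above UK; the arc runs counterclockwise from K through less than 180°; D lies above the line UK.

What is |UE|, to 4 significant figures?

39.78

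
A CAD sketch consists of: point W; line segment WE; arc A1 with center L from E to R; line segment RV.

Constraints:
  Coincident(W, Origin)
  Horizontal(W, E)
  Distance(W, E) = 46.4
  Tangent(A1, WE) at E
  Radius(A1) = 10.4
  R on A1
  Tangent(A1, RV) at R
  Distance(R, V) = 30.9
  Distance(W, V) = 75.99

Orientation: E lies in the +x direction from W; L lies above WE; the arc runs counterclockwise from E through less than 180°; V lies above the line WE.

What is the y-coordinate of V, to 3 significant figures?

35.5

Checks: |LE| = 10.40 ✓; |LR| = 10.40 ✓; ∠(LR, RV) = 90.00° ✓; |RV| = 30.90 ✓; |WV| = 75.99 ✓.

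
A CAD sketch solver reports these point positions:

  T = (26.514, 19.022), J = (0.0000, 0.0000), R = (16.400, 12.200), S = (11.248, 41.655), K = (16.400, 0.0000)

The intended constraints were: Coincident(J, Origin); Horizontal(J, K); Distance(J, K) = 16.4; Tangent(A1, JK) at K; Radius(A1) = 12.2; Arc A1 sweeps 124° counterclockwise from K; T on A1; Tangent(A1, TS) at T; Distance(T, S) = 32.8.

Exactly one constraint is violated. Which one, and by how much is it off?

Distance(T, S) = 32.8 — off by 5.50.

J = (0.00, 0.00) ✓; J.y = 0.00, K.y = 0.00 ✓; |JK| = 16.40 ✓; ∠(RK, KJ) = 90.00° ✓; |RK| = 12.20 ✓; bearing(R→T) − bearing(R→K) = 124.0° ✓; |RT| = 12.20 ✓; ∠(RT, TS) = 90.00° ✓; |TS| = 27.30 ✗.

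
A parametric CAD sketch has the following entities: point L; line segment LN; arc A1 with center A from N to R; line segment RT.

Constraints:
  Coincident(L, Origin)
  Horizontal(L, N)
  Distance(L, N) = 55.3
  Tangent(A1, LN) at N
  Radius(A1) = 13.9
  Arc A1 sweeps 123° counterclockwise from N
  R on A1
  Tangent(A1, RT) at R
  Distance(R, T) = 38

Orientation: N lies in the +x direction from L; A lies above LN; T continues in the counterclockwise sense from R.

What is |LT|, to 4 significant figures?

70.61

L is at the origin; L and N share the same y with |LN| = 55.3 and N on the +x side, so N = (55.30, 0.000). A1 meets LN tangentially, so AN is at right angles to LN, so A = N + (0, 13.9) = (55.30, 13.90). On A1, N sits at bearing -90° from A; a 123° counterclockwise sweep puts R at bearing 33°, so R = A + 13.9·(cos 33°, sin 33°) = (66.96, 21.47). The tangent condition forces AR to be normal to RT, so RT runs along (−sin 33°, cos 33°); with |RT| = 38.0, T = (46.26, 53.34). Then |LT| = |T − L| = 70.61.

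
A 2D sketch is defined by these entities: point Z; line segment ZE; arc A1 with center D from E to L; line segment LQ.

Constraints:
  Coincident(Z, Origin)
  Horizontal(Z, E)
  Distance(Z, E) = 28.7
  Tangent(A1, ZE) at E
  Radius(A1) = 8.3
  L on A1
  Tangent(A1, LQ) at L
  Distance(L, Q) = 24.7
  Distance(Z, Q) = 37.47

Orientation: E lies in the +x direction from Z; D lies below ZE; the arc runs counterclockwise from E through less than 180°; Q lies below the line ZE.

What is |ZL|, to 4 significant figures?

21.84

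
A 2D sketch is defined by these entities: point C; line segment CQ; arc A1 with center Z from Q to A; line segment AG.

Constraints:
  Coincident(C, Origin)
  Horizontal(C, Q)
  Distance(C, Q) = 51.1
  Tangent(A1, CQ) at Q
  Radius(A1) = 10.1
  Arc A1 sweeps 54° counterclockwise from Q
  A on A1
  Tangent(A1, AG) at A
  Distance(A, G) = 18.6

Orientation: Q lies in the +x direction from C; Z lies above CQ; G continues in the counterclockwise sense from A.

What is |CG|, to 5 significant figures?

72.785

On A1, Q sits at bearing -90° from Z; a 54° counterclockwise sweep puts A at bearing -36°, so A = Z + 10.1·(cos -36°, sin -36°) = (59.271, 4.1634). The tangent condition forces ZA to be normal to AG, so AG runs along (−sin -36°, cos -36°); with |AG| = 18.6, G = (70.204, 19.211). Then |CG| = |G − C| = 72.785.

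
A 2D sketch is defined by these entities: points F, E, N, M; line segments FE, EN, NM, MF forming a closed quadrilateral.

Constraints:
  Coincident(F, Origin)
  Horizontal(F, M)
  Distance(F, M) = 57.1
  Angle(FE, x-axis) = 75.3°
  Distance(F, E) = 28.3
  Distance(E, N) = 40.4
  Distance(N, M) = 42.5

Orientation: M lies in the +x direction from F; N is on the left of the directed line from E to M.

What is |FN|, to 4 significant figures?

60.96

Checks: |EN| = 40.40 ✓; |NM| = 42.50 ✓.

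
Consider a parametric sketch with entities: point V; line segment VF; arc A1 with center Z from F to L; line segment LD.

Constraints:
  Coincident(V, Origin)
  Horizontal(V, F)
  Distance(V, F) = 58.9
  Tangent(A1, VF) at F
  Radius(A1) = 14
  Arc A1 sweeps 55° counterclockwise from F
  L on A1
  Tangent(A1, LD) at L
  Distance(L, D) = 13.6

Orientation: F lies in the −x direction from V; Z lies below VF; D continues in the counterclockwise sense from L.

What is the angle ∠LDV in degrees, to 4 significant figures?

42.65°

V is at the origin; VF is horizontal with |VF| = 58.9 and F on the −x side, so F = (-58.90, 0.000). Tangency of A1 to VF means the radius ZF is perpendicular to VF, so Z = F + (0, -14) = (-58.90, -14.00). On A1, F sits at bearing 90° from Z; a 55° counterclockwise sweep puts L at bearing 145°, so L = Z + 14.0·(cos 145°, sin 145°) = (-70.37, -5.970). A1 meets LD tangentially, so ZL is at right angles to LD, so LD runs along (−sin 145°, cos 145°); with |LD| = 13.6, D = (-78.17, -17.11). Then cos ∠LDV = DL·DV / (|DL||DV|), giving 42.65°.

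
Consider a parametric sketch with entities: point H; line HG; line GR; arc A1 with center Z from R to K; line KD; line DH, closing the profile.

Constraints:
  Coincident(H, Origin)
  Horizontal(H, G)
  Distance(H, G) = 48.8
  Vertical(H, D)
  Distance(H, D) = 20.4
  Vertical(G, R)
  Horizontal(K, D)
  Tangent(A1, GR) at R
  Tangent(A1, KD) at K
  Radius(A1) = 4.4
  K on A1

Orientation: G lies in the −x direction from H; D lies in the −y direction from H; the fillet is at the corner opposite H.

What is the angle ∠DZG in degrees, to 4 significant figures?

111.0°

H is at the origin; H and G share the same y with |HG| = 48.8 and G on the −x side, so G = (-48.80, 0.000). H and D share the same x with |HD| = 20.4 and D on the −y side, so D = (0.000, -20.40). The virtual corner opposite H is at (-48.80, -20.40). A1 meets GR tangentially, so ZR is at right angles to GR and A1 meets KD tangentially, so ZK is at right angles to KD, with radius 4.4, so the center Z sits 4.4 in from both sides at Z = (-44.40, -16.00). Then cos ∠DZG = ZD·ZG / (|ZD||ZG|), giving 111.0°.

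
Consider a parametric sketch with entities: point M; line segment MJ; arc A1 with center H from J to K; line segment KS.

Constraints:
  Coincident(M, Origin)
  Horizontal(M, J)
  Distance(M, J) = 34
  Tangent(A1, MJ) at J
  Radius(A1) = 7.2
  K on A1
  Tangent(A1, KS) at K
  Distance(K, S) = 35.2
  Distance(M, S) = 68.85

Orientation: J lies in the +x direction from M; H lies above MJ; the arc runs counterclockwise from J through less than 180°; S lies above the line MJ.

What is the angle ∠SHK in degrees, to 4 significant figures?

78.44°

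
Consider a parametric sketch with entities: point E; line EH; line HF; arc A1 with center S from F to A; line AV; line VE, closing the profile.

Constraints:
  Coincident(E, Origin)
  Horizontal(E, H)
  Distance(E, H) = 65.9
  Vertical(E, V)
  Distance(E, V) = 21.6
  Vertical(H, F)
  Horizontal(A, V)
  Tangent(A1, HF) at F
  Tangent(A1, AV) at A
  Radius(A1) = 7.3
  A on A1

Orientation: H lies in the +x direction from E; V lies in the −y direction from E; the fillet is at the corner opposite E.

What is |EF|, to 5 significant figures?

67.434

E is at the origin; EH is horizontal with |EH| = 65.9 and H on the +x side, so H = (65.900, 0.0000). E and V share the same x with |EV| = 21.6 and V on the −y side, so V = (0.0000, -21.600). The virtual corner opposite E is at (65.900, -21.600). Since A1 is tangent to HF there, SF ⟂ HF and since A1 is tangent to AV there, SA ⟂ AV, with radius 7.3, so the center S sits 7.3 in from both sides at S = (58.600, -14.300). That places the tangent points at F = (65.900, -14.300) on HF and A = (58.600, -21.600) on AV. Then |EF| = |F − E| = 67.434.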